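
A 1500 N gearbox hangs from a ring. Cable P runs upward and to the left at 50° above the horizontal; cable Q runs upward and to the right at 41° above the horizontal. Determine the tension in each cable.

T_P = 1132 N, T_Q = 964.3 N

ΣF_x = 0: −T_P·cos50° + T_Q·cos41° = 0 → T_Q = 0.851702·T_P.
ΣF_y = 0: T_P·sin50° + T_Q·sin41° = 1500.
Substitute: T_P·(0.766044 + 0.851702·0.656059) = 1500 → T_P = 1132.24 ≈ 1132 N.
Then T_Q = 0.851702 × 1132.24 = 964.3 N.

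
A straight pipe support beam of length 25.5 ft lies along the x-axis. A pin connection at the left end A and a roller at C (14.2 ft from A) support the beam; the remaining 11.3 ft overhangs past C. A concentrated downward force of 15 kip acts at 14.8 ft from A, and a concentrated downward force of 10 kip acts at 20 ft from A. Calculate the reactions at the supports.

Moments about A: C_y·14.2 − 15·14.8 − 10·20 = 0 → C_y = 422/14.2 = 29.7183 ≈ 29.72 kip.
ΣF_y = 0: A_y + 29.7183 − 15 − 10 = 0 → A_y = -4.718 kip.
ΣF_x = 0: no horizontal applied forces, so A_x = 0.

A_x = 0, A_y = -4.718 kip, C_y = 29.72 kip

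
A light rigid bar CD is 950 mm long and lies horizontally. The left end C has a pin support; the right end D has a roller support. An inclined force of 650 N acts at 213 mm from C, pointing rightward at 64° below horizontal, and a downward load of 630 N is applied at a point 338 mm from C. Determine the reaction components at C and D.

C_x = -284.9 N, C_y = 859.1 N, D_y = 355.1 N

ΣM about C: D_y·950 − 650·sin64°·213 − 630·338 = 0 → D_y = 337378/950 = 355.135 ≈ 355.1 N.
ΣF_y = 0: C_y + 355.135 − 650·sin64° − 630 = 0 → C_y = 859.1 N.
ΣF_x = 0: C_x + 650·cos64° = 0 → C_x = -284.9 N.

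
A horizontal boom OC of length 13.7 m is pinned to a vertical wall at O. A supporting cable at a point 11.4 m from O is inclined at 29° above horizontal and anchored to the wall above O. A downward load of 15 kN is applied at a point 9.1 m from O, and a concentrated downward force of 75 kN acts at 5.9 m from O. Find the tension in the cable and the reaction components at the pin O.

T = 104.8 kN, O_x = 91.63 kN, O_y = 39.21 kN

ΣM about O: T·sin29°·11.4 − 15·9.1 − 75·5.9 = 0 → T = 579/(11.4·0.48481) = 104.762 ≈ 104.8 kN.
ΣF_x = 0: O_x − T·cos29° = 0 → O_x = 104.762 × 0.87462 = 91.63 kN.
ΣF_y = 0: O_y + T·sin29° − 15 − 75 = 0 → O_y = 90 − 104.762 × 0.48481 = 39.21 kN.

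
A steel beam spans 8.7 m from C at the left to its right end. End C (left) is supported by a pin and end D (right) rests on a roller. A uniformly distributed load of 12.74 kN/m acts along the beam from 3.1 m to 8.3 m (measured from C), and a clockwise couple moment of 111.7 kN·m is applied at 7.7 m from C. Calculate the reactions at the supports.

Resultant of the distributed load: 12.74 × 5.2 = 66.248 kN at 5.7 m from C.
Taking moments about C: D_y·8.7 − (12.74·5.2)·5.7 − 111.7 = 0 → D_y = 489.3136/8.7 = 56.2429 ≈ 56.24 kN.
ΣF_y = 0: C_y + 56.2429 − 12.74·5.2 = 0 → C_y = 10.01 kN.
ΣF_x = 0: no horizontal applied forces, so C_x = 0.

C_x = 0, C_y = 10.01 kN, D_y = 56.24 kN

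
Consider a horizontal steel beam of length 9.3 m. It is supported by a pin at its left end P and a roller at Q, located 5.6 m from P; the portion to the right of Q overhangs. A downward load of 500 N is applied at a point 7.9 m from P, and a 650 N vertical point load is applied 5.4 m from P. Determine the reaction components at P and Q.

Taking moments about P: Q_y·5.6 − 500·7.9 − 650·5.4 = 0 → Q_y = 7460/5.6 = 1332.14 ≈ 1332 N.
ΣF_y = 0: P_y + 1332.14 − 500 − 650 = 0 → P_y = -182.1 N.
ΣF_x = 0: no horizontal applied forces, so P_x = 0.

P_x = 0, P_y = -182.1 N, Q_y = 1332 N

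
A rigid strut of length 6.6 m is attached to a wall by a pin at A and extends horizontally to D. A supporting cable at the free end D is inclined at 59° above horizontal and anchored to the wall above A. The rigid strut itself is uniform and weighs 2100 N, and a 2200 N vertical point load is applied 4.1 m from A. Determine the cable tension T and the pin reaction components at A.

ΣM about A: T·sin59°·6.6 − 2100·3.3 − 2200·4.1 = 0 → T = 15950/(6.6·0.857167) = 2819.37 ≈ 2819 N.
ΣF_x = 0: A_x − T·cos59° = 0 → A_x = 2819.37 × 0.515038 = 1452 N.
ΣF_y = 0: A_y + T·sin59° − 2100 − 2200 = 0 → A_y = 4300 − 2819.37 × 0.857167 = 1883 N.

T = 2819 N, A_x = 1452 N, A_y = 1883 N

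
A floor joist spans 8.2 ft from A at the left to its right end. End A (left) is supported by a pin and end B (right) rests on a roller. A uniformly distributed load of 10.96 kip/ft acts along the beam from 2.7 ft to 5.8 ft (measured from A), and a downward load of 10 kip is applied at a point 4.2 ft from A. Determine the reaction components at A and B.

A_x = 0, A_y = 21.24 kip, B_y = 22.73 kip

Resultant of the distributed load: 10.96 × 3.1 = 33.976 kip at 4.25 ft from A.
Moments about A: B_y·8.2 − (10.96·3.1)·4.25 − 10·4.2 = 0 → B_y = 186.398/8.2 = 22.7315 ≈ 22.73 kip.
ΣF_y = 0: A_y + 22.7315 − 10.96·3.1 − 10 = 0 → A_y = 21.24 kip.
ΣF_x = 0: no horizontal applied forces, so A_x = 0.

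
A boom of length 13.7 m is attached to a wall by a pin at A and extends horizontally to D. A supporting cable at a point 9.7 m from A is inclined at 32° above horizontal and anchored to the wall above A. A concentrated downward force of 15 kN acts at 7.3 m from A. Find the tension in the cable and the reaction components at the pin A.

T = 21.30 kN, A_x = 18.07 kN, A_y = 3.711 kN

ΣM about A: T·sin32°·9.7 − 15·7.3 = 0 → T = 109.5/(9.7·0.529919) = 21.3026 ≈ 21.30 kN.
ΣF_x = 0: A_x − T·cos32° = 0 → A_x = 21.3026 × 0.848048 = 18.07 kN.
ΣF_y = 0: A_y + T·sin32° − 15 = 0 → A_y = 15 − 21.3026 × 0.529919 = 3.711 kN.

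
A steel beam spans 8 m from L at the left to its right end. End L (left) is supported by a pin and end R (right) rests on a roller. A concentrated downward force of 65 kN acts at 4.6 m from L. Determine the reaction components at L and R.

L_x = 0, L_y = 27.62 kN, R_y = 37.38 kN

Moments about L: R_y·8 − 65·4.6 = 0 → R_y = 299/8 = 37.375 ≈ 37.38 kN.
ΣF_y = 0: L_y + 37.375 − 65 = 0 → L_y = 27.62 kN.
ΣF_x = 0: no horizontal applied forces, so L_x = 0.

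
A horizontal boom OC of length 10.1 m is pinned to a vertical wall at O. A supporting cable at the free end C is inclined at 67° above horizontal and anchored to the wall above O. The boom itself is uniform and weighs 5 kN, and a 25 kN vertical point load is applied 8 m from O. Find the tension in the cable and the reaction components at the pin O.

ΣM about O: T·sin67°·10.1 − 5·5.05 − 25·8 = 0 → T = 225.25/(10.1·0.920505) = 24.228 ≈ 24.23 kN.
ΣF_x = 0: O_x − T·cos67° = 0 → O_x = 24.228 × 0.390731 = 9.467 kN.
ΣF_y = 0: O_y + T·sin67° − 5 − 25 = 0 → O_y = 30 − 24.228 × 0.920505 = 7.698 kN.

T = 24.23 kN, O_x = 9.467 kN, O_y = 7.698 kN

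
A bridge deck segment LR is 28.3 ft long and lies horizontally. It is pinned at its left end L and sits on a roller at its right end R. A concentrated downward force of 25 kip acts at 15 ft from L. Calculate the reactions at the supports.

L_x = 0, L_y = 11.75 kip, R_y = 13.25 kip

ΣM about L: R_y·28.3 − 25·15 = 0 → R_y = 375/28.3 = 13.2509 ≈ 13.25 kip.
ΣF_y = 0: L_y + 13.2509 − 25 = 0 → L_y = 11.75 kip.
ΣF_x = 0: no horizontal applied forces, so L_x = 0.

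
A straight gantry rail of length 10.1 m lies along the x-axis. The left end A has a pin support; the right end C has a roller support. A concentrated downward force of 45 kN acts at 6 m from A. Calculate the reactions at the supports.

A_x = 0, A_y = 18.27 kN, C_y = 26.73 kN

Moments about A: C_y·10.1 − 45·6 = 0 → C_y = 270/10.1 = 26.7327 ≈ 26.73 kN.
ΣF_y = 0: A_y + 26.7327 − 45 = 0 → A_y = 18.27 kN.
ΣF_x = 0: no horizontal applied forces, so A_x = 0.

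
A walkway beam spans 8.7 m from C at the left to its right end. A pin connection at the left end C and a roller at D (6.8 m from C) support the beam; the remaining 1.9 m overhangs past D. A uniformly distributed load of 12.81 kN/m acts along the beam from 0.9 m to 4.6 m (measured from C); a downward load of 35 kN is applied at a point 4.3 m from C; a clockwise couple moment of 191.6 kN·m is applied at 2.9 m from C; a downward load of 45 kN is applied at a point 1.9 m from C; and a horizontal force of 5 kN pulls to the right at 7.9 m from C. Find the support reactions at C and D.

C_x = -5.000 kN, C_y = 45.35 kN, D_y = 82.05 kN

Resultant of the distributed load: 12.81 × 3.7 = 47.397 kN at 2.75 m from C.
Moments about C: D_y·6.8 − (12.81·3.7)·2.75 − 35·4.3 − 191.6 − 45·1.9 = 0 → D_y = 557.94175/6.8 = 82.0503 ≈ 82.05 kN.
ΣF_y = 0: C_y + 82.0503 − 12.81·3.7 − 35 − 45 = 0 → C_y = 45.35 kN.
ΣF_x = 0: C_x + 5 = 0 → C_x = -5.000 kN.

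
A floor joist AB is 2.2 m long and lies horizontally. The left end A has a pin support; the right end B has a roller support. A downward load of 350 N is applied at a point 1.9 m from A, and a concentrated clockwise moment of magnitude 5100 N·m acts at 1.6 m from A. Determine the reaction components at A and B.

Taking moments about A: B_y·2.2 − 350·1.9 − 5100 = 0 → B_y = 5765/2.2 = 2620.45 ≈ 2620 N.
ΣF_y = 0: A_y + 2620.45 − 350 = 0 → A_y = -2270 N.
ΣF_x = 0: no horizontal applied forces, so A_x = 0.

A_x = 0, A_y = -2270 N, B_y = 2620 N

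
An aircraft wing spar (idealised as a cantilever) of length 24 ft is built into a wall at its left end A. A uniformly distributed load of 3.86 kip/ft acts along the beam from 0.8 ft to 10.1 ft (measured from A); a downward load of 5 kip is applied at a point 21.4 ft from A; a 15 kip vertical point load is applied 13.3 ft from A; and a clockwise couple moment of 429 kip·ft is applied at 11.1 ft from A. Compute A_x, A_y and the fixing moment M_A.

Resultant of the distributed load: 3.86 × 9.3 = 35.898 kip at 5.45 ft from A.
ΣF_x = 0: A_x = 0.
ΣF_y = 0: A_y − 3.86·9.3 − 5 − 15 = 0 → A_y = 55.90 kip.
ΣM about A: M_A − (3.86·9.3)·5.45 − 5·21.4 − 15·13.3 − 429 = 0 → M_A = 931.1 kip·ft.

A_x = 0, A_y = 55.90 kip, M_A = 931.1 kip·ft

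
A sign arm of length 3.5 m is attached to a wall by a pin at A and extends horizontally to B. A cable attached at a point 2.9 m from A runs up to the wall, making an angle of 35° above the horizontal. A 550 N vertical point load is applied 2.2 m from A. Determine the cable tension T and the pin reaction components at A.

ΣM about A: T·sin35°·2.9 − 550·2.2 = 0 → T = 1210/(2.9·0.573576) = 727.439 ≈ 727.4 N.
ΣF_x = 0: A_x − T·cos35° = 0 → A_x = 727.439 × 0.819152 = 595.9 N.
ΣF_y = 0: A_y + T·sin35° − 550 = 0 → A_y = 550 − 727.439 × 0.573576 = 132.8 N.

T = 727.4 N, A_x = 595.9 N, A_y = 132.8 N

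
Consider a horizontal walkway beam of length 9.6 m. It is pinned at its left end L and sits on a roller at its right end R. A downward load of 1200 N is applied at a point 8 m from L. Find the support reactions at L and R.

L_x = 0, L_y = 200.0 N, R_y = 1000 N

Moments about L: R_y·9.6 − 1200·8 = 0 → R_y = 9600/9.6 = 1000 N.
ΣF_y = 0: L_y + 1000 − 1200 = 0 → L_y = 200.0 N.
ΣF_x = 0: no horizontal applied forces, so L_x = 0.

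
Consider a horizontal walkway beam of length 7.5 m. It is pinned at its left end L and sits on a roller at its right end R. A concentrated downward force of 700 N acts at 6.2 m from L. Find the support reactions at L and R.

L_x = 0, L_y = 121.3 N, R_y = 578.7 N

Taking moments about L: R_y·7.5 − 700·6.2 = 0 → R_y = 4340/7.5 = 578.667 ≈ 578.7 N.
ΣF_y = 0: L_y + 578.667 − 700 = 0 → L_y = 121.3 N.
ΣF_x = 0: no horizontal applied forces, so L_x = 0.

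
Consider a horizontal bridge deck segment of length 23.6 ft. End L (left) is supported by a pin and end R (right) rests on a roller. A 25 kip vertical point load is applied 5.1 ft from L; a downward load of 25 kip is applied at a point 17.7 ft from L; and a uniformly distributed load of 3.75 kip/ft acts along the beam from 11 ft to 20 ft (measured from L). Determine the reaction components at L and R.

Resultant of the distributed load: 3.75 × 9 = 33.75 kip at 15.5 ft from L.
ΣM about L: R_y·23.6 − 25·5.1 − 25·17.7 − (3.75·9)·15.5 = 0 → R_y = 1093.125/23.6 = 46.3189 ≈ 46.32 kip.
ΣF_y = 0: L_y + 46.3189 − 25 − 25 − 3.75·9 = 0 → L_y = 37.43 kip.
ΣF_x = 0: no horizontal applied forces, so L_x = 0.

L_x = 0, L_y = 37.43 kip, R_y = 46.32 kip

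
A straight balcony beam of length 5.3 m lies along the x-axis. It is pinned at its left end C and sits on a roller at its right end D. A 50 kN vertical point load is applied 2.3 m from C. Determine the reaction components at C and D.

Taking moments about C: D_y·5.3 − 50·2.3 = 0 → D_y = 115/5.3 = 21.6981 ≈ 21.70 kN.
ΣF_y = 0: C_y + 21.6981 − 50 = 0 → C_y = 28.30 kN.
ΣF_x = 0: no horizontal applied forces, so C_x = 0.

C_x = 0, C_y = 28.30 kN, D_y = 21.70 kN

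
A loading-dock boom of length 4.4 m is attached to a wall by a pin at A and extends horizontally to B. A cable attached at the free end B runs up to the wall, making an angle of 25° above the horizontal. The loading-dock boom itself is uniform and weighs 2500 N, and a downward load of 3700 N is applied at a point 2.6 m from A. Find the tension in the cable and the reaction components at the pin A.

ΣM about A: T·sin25°·4.4 − 2500·2.2 − 3700·2.6 = 0 → T = 15120/(4.4·0.422618) = 8131.13 ≈ 8131 N.
ΣF_x = 0: A_x − T·cos25° = 0 → A_x = 8131.13 × 0.906308 = 7369 N.
ΣF_y = 0: A_y + T·sin25° − 2500 − 3700 = 0 → A_y = 6200 − 8131.13 × 0.422618 = 2764 N.

T = 8131 N, A_x = 7369 N, A_y = 2764 N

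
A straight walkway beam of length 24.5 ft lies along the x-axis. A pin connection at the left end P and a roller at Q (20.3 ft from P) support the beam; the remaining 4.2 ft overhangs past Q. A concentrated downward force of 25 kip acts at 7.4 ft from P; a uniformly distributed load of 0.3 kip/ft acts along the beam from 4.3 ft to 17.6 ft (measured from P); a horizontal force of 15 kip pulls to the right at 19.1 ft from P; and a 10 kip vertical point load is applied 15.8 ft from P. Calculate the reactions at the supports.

P_x = -15.00 kip, P_y = 19.94 kip, Q_y = 19.05 kip

Resultant of the distributed load: 0.3 × 13.3 = 3.99 kip at 10.95 ft from P.
ΣM about P: Q_y·20.3 − 25·7.4 − (0.3·13.3)·10.95 − 10·15.8 = 0 → Q_y = 386.6905/20.3 = 19.0488 ≈ 19.05 kip.
ΣF_y = 0: P_y + 19.0488 − 25 − 0.3·13.3 − 10 = 0 → P_y = 19.94 kip.
ΣF_x = 0: P_x + 15 = 0 → P_x = -15.00 kip.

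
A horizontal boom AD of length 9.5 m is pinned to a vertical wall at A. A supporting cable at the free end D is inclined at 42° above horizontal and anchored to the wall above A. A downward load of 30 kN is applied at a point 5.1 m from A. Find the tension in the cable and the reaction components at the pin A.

T = 24.07 kN, A_x = 17.89 kN, A_y = 13.89 kN

ΣM about A: T·sin42°·9.5 − 30·5.1 = 0 → T = 153/(9.5·0.669131) = 24.0689 ≈ 24.07 kN.
ΣF_x = 0: A_x − T·cos42° = 0 → A_x = 24.0689 × 0.743145 = 17.89 kN.
ΣF_y = 0: A_y + T·sin42° − 30 = 0 → A_y = 30 − 24.0689 × 0.669131 = 13.89 kN.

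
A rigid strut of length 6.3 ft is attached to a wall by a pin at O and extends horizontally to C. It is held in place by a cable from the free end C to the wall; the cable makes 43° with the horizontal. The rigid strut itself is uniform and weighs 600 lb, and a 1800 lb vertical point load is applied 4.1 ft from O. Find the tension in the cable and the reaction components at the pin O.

T = 2158 lb, O_x = 1578 lb, O_y = 928.6 lb

ΣM about O: T·sin43°·6.3 − 600·3.15 − 1800·4.1 = 0 → T = 9270/(6.3·0.681998) = 2157.53 ≈ 2158 lb.
ΣF_x = 0: O_x − T·cos43° = 0 → O_x = 2157.53 × 0.731354 = 1578 lb.
ΣF_y = 0: O_y + T·sin43° − 600 − 1800 = 0 → O_y = 2400 − 2157.53 × 0.681998 = 928.6 lb.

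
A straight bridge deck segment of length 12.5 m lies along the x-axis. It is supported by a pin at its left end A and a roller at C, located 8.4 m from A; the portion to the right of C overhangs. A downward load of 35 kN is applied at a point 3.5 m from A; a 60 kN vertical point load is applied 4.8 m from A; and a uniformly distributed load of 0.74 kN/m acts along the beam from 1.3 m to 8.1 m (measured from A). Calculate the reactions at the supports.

A_x = 0, A_y = 48.35 kN, C_y = 51.68 kN

Resultant of the distributed load: 0.74 × 6.8 = 5.032 kN at 4.7 m from A.
Moments about A: C_y·8.4 − 35·3.5 − 60·4.8 − (0.74·6.8)·4.7 = 0 → C_y = 434.1504/8.4 = 51.6846 ≈ 51.68 kN.
ΣF_y = 0: A_y + 51.6846 − 35 − 60 − 0.74·6.8 = 0 → A_y = 48.35 kN.
ΣF_x = 0: no horizontal applied forces, so A_x = 0.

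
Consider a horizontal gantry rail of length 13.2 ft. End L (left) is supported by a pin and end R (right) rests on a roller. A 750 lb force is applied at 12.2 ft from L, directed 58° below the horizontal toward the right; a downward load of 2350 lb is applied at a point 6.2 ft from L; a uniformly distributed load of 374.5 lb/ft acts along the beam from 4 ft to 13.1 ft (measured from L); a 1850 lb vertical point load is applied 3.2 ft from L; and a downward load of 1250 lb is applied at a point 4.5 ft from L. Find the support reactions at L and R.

L_x = -397.4 lb, L_y = 4720 lb, R_y = 4774 lb

Resultant of the distributed load: 374.5 × 9.1 = 3407.95 lb at 8.55 ft from L.
Moments about L: R_y·13.2 − 750·sin58°·12.2 − 2350·6.2 − (374.5·9.1)·8.55 − 1850·3.2 − 1250·4.5 = 0 → R_y = 63012.6/13.2 = 4773.68 ≈ 4774 lb.
ΣF_y = 0: L_y + 4773.68 − 750·sin58° − 2350 − 374.5·9.1 − 1850 − 1250 = 0 → L_y = 4720 lb.
ΣF_x = 0: L_x + 750·cos58° = 0 → L_x = -397.4 lb.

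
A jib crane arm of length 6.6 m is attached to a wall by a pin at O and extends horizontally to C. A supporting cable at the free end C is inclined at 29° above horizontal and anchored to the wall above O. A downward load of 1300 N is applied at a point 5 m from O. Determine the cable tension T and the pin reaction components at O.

T = 2031 N, O_x = 1777 N, O_y = 315.2 N

ΣM about O: T·sin29°·6.6 − 1300·5 = 0 → T = 6500/(6.6·0.48481) = 2031.41 ≈ 2031 N.
ΣF_x = 0: O_x − T·cos29° = 0 → O_x = 2031.41 × 0.87462 = 1777 N.
ΣF_y = 0: O_y + T·sin29° − 1300 = 0 → O_y = 1300 − 2031.41 × 0.48481 = 315.2 N.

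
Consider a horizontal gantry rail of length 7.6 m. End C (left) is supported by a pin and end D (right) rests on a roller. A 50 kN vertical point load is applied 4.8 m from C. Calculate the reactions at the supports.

C_x = 0, C_y = 18.42 kN, D_y = 31.58 kN

Moments about C: D_y·7.6 − 50·4.8 = 0 → D_y = 240/7.6 = 31.5789 ≈ 31.58 kN.
ΣF_y = 0: C_y + 31.5789 − 50 = 0 → C_y = 18.42 kN.
ΣF_x = 0: no horizontal applied forces, so C_x = 0.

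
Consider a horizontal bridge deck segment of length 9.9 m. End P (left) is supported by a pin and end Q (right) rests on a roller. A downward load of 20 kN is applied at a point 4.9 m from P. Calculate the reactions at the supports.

Taking moments about P: Q_y·9.9 − 20·4.9 = 0 → Q_y = 98/9.9 = 9.89899 ≈ 9.899 kN.
ΣF_y = 0: P_y + 9.89899 − 20 = 0 → P_y = 10.10 kN.
ΣF_x = 0: no horizontal applied forces, so P_x = 0.

P_x = 0, P_y = 10.10 kN, Q_y = 9.899 kN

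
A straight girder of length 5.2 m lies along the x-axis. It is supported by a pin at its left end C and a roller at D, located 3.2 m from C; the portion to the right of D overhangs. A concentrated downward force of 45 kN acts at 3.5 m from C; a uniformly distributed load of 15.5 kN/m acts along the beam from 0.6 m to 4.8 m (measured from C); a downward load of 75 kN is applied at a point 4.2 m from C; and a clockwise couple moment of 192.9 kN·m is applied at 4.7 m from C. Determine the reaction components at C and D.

Resultant of the distributed load: 15.5 × 4.2 = 65.1 kN at 2.7 m from C.
Moments about C: D_y·3.2 − 45·3.5 − (15.5·4.2)·2.7 − 75·4.2 − 192.9 = 0 → D_y = 841.17/3.2 = 262.866 ≈ 262.9 kN.
ΣF_y = 0: C_y + 262.866 − 45 − 15.5·4.2 − 75 = 0 → C_y = -77.77 kN.
ΣF_x = 0: no horizontal applied forces, so C_x = 0.

C_x = 0, C_y = -77.77 kN, D_y = 262.9 kN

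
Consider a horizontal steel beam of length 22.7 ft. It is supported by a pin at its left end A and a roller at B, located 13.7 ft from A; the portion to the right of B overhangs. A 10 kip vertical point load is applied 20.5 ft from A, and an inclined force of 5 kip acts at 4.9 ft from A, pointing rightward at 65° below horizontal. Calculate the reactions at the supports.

ΣM about A: B_y·13.7 − 10·20.5 − 5·sin65°·4.9 = 0 → B_y = 227.205/13.7 = 16.5843 ≈ 16.58 kip.
ΣF_y = 0: A_y + 16.5843 − 10 − 5·sin65° = 0 → A_y = -2.053 kip.
ΣF_x = 0: A_x + 5·cos65° = 0 → A_x = -2.113 kip.

A_x = -2.113 kip, A_y = -2.053 kip, B_y = 16.58 kip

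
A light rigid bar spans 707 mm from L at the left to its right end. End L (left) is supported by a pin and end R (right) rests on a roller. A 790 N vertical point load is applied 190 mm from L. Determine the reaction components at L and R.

Moments about L: R_y·707 − 790·190 = 0 → R_y = 150100/707 = 212.306 ≈ 212.3 N.
ΣF_y = 0: L_y + 212.306 − 790 = 0 → L_y = 577.7 N.
ΣF_x = 0: no horizontal applied forces, so L_x = 0.

L_x = 0, L_y = 577.7 N, R_y = 212.3 N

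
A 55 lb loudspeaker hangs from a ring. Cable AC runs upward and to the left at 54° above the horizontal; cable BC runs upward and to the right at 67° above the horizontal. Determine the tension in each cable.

ΣF_x = 0: −T_AC·cos54° + T_BC·cos67° = 0 → T_BC = 1.50432·T_AC.
ΣF_y = 0: T_AC·sin54° + T_BC·sin67° = 55.
Substitute: T_AC·(0.809017 + 1.50432·0.920505) = 55 → T_AC = 25.0712 ≈ 25.07 lb.
Then T_BC = 1.50432 × 25.0712 = 37.72 lb.

T_AC = 25.07 lb, T_BC = 37.72 lb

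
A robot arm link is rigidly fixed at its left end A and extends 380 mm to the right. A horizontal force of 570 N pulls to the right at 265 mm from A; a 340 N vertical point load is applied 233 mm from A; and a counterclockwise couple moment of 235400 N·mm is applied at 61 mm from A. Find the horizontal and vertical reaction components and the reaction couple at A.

ΣF_x = 0: A_x + 570 = 0 → A_x = -570.0 N.
ΣF_y = 0: A_y − 340 = 0 → A_y = 340.0 N.
ΣM about A: M_A − 340·233 + 235400 = 0 → M_A = -156200 N·mm.

A_x = -570.0 N, A_y = 340.0 N, M_A = -156200 N·mm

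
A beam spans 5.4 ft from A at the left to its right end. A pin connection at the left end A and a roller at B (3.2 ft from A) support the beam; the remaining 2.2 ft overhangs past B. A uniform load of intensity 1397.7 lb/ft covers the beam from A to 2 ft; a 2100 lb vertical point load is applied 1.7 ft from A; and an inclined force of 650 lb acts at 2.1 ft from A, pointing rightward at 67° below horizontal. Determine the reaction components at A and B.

Resultant of the distributed load: 1397.7 × 2 = 2795.4 lb at 1 ft from A.
Moments about A: B_y·3.2 − (1397.7·2)·1 − 2100·1.7 − 650·sin67°·2.1 = 0 → B_y = 7621.89/3.2 = 2381.84 ≈ 2382 lb.
ΣF_y = 0: A_y + 2381.84 − 1397.7·2 − 2100 − 650·sin67° = 0 → A_y = 3112 lb.
ΣF_x = 0: A_x + 650·cos67° = 0 → A_x = -254.0 lb.

A_x = -254.0 lb, A_y = 3112 lb, B_y = 2382 lb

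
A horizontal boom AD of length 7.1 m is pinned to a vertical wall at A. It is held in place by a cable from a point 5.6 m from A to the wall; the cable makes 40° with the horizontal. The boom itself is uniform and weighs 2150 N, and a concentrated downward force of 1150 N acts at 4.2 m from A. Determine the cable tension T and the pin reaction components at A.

T = 3462 N, A_x = 2652 N, A_y = 1075 N

ΣM about A: T·sin40°·5.6 − 2150·3.55 − 1150·4.2 = 0 → T = 12462.5/(5.6·0.642788) = 3462.18 ≈ 3462 N.
ΣF_x = 0: A_x − T·cos40° = 0 → A_x = 3462.18 × 0.766044 = 2652 N.
ΣF_y = 0: A_y + T·sin40° − 2150 − 1150 = 0 → A_y = 3300 − 3462.18 × 0.642788 = 1075 N.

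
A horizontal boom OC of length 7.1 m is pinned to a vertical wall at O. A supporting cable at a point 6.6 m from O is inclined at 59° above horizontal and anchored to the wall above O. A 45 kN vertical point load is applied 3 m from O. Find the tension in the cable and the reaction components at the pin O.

ΣM about O: T·sin59°·6.6 − 45·3 = 0 → T = 135/(6.6·0.857167) = 23.863 ≈ 23.86 kN.
ΣF_x = 0: O_x − T·cos59° = 0 → O_x = 23.863 × 0.515038 = 12.29 kN.
ΣF_y = 0: O_y + T·sin59° − 45 = 0 → O_y = 45 − 23.863 × 0.857167 = 24.55 kN.

T = 23.86 kN, O_x = 12.29 kN, O_y = 24.55 kN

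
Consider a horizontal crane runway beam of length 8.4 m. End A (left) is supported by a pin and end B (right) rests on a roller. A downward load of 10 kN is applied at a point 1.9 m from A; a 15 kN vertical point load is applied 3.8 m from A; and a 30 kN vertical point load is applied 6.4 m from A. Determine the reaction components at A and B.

ΣM about A: B_y·8.4 − 10·1.9 − 15·3.8 − 30·6.4 = 0 → B_y = 268/8.4 = 31.9048 ≈ 31.90 kN.
ΣF_y = 0: A_y + 31.9048 − 10 − 15 − 30 = 0 → A_y = 23.10 kN.
ΣF_x = 0: no horizontal applied forces, so A_x = 0.

A_x = 0, A_y = 23.10 kN, B_y = 31.90 kN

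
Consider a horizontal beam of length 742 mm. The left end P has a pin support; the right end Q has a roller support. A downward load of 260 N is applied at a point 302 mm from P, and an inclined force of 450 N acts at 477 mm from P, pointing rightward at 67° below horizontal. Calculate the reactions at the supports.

P_x = -175.8 N, P_y = 302.1 N, Q_y = 372.1 N

Moments about P: Q_y·742 − 260·302 − 450·sin67°·477 = 0 → Q_y = 276106/742 = 372.111 ≈ 372.1 N.
ΣF_y = 0: P_y + 372.111 − 260 − 450·sin67° = 0 → P_y = 302.1 N.
ΣF_x = 0: P_x + 450·cos67° = 0 → P_x = -175.8 N.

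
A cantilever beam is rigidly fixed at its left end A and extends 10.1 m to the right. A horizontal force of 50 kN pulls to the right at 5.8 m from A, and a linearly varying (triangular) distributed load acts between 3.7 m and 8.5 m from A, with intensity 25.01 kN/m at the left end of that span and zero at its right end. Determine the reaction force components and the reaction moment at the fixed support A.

A_x = -50.00 kN, A_y = 60.02 kN, M_A = 318.1 kN·m

Resultant of the triangular load: ½ × 25.01 × 4.8 = 60.024 kN, acting at 5.3 m from A (one-third of the span from the peak).
ΣF_x = 0: A_x + 50 = 0 → A_x = -50.00 kN.
ΣF_y = 0: A_y − ½·25.01·4.8 = 0 → A_y = 60.02 kN.
ΣM about A: M_A − (½·25.01·4.8)·5.3 = 0 → M_A = 318.1 kN·m.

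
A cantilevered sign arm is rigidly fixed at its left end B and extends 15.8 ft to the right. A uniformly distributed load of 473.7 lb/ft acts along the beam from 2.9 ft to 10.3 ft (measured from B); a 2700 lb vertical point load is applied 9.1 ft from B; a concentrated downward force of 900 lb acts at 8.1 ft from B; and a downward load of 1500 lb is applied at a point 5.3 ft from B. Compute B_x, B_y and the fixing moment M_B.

Resultant of the distributed load: 473.7 × 7.4 = 3505.38 lb at 6.6 ft from B.
ΣF_x = 0: B_x = 0.
ΣF_y = 0: B_y − 473.7·7.4 − 2700 − 900 − 1500 = 0 → B_y = 8605 lb.
ΣM about B: M_B − (473.7·7.4)·6.6 − 2700·9.1 − 900·8.1 − 1500·5.3 = 0 → M_B = 62950 lb·ft.

B_x = 0, B_y = 8605 lb, M_B = 62950 lb·ft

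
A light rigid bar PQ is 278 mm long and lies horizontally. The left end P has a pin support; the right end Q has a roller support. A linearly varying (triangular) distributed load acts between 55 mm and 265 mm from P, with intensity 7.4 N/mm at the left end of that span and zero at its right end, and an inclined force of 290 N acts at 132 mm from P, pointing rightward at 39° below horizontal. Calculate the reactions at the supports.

P_x = -225.4 N, P_y = 523.5 N, Q_y = 436.0 N

Resultant of the triangular load: ½ × 7.4 × 210 = 777 N, acting at 125 mm from P (one-third of the span from the peak).
Moments about P: Q_y·278 − (½·7.4·210)·125 − 290·sin39°·132 = 0 → Q_y = 121215/278 = 436.025 ≈ 436.0 N.
ΣF_y = 0: P_y + 436.025 − ½·7.4·210 − 290·sin39° = 0 → P_y = 523.5 N.
ΣF_x = 0: P_x + 290·cos39° = 0 → P_x = -225.4 N.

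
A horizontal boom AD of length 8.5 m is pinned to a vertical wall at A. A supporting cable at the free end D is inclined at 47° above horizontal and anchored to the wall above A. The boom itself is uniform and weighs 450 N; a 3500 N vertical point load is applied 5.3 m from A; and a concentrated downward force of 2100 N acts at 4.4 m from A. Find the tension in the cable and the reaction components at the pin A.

ΣM about A: T·sin47°·8.5 − 450·4.25 − 3500·5.3 − 2100·4.4 = 0 → T = 29702.5/(8.5·0.731354) = 4778 N.
ΣF_x = 0: A_x − T·cos47° = 0 → A_x = 4778 × 0.681998 = 3259 N.
ΣF_y = 0: A_y + T·sin47° − 450 − 3500 − 2100 = 0 → A_y = 6050 − 4778 × 0.731354 = 2556 N.

T = 4778 N, A_x = 3259 N, A_y = 2556 N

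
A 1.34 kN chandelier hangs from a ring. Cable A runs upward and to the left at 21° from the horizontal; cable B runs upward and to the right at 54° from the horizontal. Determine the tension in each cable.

T_A = 0.8154 kN, T_B = 1.295 kN

ΣF_x = 0: −T_A·cos21° + T_B·cos54° = 0 → T_B = 1.5883·T_A.
ΣF_y = 0: T_A·sin21° + T_B·sin54° = 1.34.
Substitute: T_A·(0.358368 + 1.5883·0.809017) = 1.34 → T_A = 0.815418 ≈ 0.8154 kN.
Then T_B = 1.5883 × 0.815418 = 1.295 kN.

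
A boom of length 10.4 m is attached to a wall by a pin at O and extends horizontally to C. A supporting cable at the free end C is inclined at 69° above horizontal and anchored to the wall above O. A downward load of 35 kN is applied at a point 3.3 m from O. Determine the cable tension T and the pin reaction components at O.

T = 11.90 kN, O_x = 4.263 kN, O_y = 23.89 kN

ΣM about O: T·sin69°·10.4 − 35·3.3 = 0 → T = 115.5/(10.4·0.93358) = 11.8959 ≈ 11.90 kN.
ΣF_x = 0: O_x − T·cos69° = 0 → O_x = 11.8959 × 0.358368 = 4.263 kN.
ΣF_y = 0: O_y + T·sin69° − 35 = 0 → O_y = 35 − 11.8959 × 0.93358 = 23.89 kN.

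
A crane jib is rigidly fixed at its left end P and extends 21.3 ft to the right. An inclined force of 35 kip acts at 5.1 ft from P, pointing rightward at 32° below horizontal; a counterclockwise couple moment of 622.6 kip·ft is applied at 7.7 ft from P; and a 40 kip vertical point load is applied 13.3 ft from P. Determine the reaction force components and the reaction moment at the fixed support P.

ΣF_x = 0: P_x + 35·cos32° = 0 → P_x = -29.68 kip.
ΣF_y = 0: P_y − 35·sin32° − 40 = 0 → P_y = 58.55 kip.
ΣM about P: M_P − 35·sin32°·5.1 + 622.6 − 40·13.3 = 0 → M_P = 3.991 kip·ft.

P_x = -29.68 kip, P_y = 58.55 kip, M_P = 3.991 kip·ft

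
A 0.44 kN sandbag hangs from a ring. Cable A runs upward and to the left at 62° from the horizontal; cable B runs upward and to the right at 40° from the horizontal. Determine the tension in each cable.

ΣF_x = 0: −T_A·cos62° + T_B·cos40° = 0 → T_B = 0.612852·T_A.
ΣF_y = 0: T_A·sin62° + T_B·sin40° = 0.44.
Substitute: T_A·(0.882948 + 0.612852·0.642788) = 0.44 → T_A = 0.344589 ≈ 0.3446 kN.
Then T_B = 0.612852 × 0.344589 = 0.2112 kN.

T_A = 0.3446 kN, T_B = 0.2112 kN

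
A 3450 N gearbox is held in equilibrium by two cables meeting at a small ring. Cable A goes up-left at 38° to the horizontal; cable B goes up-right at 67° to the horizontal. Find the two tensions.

T_A = 1396 N, T_B = 2815 N

ΣF_x = 0: −T_A·cos38° + T_B·cos67° = 0 → T_B = 2.01676·T_A.
ΣF_y = 0: T_A·sin38° + T_B·sin67° = 3450.
Substitute: T_A·(0.615661 + 2.01676·0.920505) = 3450 → T_A = 1395.58 ≈ 1396 N.
Then T_B = 2.01676 × 1395.58 = 2815 N.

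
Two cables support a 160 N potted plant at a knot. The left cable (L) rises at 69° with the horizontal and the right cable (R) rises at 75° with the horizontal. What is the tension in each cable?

ΣF_x = 0: −T_L·cos69° + T_R·cos75° = 0 → T_R = 1.38463·T_L.
ΣF_y = 0: T_L·sin69° + T_R·sin75° = 160.
Substitute: T_L·(0.93358 + 1.38463·0.965926) = 160 → T_L = 70.4526 ≈ 70.45 N.
Then T_R = 1.38463 × 70.4526 = 97.55 N.

T_L = 70.45 N, T_R = 97.55 N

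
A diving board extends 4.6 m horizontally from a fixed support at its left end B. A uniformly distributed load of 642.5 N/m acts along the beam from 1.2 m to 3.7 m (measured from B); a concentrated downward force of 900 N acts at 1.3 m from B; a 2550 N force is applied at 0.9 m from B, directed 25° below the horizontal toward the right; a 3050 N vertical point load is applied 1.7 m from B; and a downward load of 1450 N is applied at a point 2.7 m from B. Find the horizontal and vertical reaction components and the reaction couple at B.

B_x = -2311 N, B_y = 8084 N, M_B = 15180 N·m

Resultant of the distributed load: 642.5 × 2.5 = 1606.25 N at 2.45 m from B.
ΣF_x = 0: B_x + 2550·cos25° = 0 → B_x = -2311 N.
ΣF_y = 0: B_y − 642.5·2.5 − 900 − 2550·sin25° − 3050 − 1450 = 0 → B_y = 8084 N.
ΣM about B: M_B − (642.5·2.5)·2.45 − 900·1.3 − 2550·sin25°·0.9 − 3050·1.7 − 1450·2.7 = 0 → M_B = 15180 N·m.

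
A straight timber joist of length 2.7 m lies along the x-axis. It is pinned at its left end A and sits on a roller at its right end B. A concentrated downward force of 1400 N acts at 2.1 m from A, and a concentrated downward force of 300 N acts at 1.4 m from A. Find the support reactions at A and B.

Moments about A: B_y·2.7 − 1400·2.1 − 300·1.4 = 0 → B_y = 3360/2.7 = 1244.44 ≈ 1244 N.
ΣF_y = 0: A_y + 1244.44 − 1400 − 300 = 0 → A_y = 455.6 N.
ΣF_x = 0: no horizontal applied forces, so A_x = 0.

A_x = 0, A_y = 455.6 N, B_y = 1244 N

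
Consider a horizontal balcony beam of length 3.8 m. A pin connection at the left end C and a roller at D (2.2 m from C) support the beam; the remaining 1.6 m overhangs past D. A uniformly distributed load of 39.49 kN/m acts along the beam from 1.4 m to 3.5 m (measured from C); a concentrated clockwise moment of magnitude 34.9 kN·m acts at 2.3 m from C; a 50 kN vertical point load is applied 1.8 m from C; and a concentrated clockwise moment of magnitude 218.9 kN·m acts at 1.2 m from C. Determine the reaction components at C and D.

Resultant of the distributed load: 39.49 × 2.1 = 82.929 kN at 2.45 m from C.
ΣM about C: D_y·2.2 − (39.49·2.1)·2.45 − 34.9 − 50·1.8 − 218.9 = 0 → D_y = 546.97605/2.2 = 248.625 ≈ 248.6 kN.
ΣF_y = 0: C_y + 248.625 − 39.49·2.1 − 50 = 0 → C_y = -115.7 kN.
ΣF_x = 0: no horizontal applied forces, so C_x = 0.

C_x = 0, C_y = -115.7 kN, D_y = 248.6 kN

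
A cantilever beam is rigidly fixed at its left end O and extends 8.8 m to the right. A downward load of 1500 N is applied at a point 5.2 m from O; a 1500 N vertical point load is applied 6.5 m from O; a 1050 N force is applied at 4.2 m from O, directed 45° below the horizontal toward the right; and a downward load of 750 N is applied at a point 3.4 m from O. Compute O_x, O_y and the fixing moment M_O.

O_x = -742.5 N, O_y = 4492 N, M_O = 23220 N·m

ΣF_x = 0: O_x + 1050·cos45° = 0 → O_x = -742.5 N.
ΣF_y = 0: O_y − 1500 − 1500 − 1050·sin45° − 750 = 0 → O_y = 4492 N.
ΣM about O: M_O − 1500·5.2 − 1500·6.5 − 1050·sin45°·4.2 − 750·3.4 = 0 → M_O = 23220 N·m.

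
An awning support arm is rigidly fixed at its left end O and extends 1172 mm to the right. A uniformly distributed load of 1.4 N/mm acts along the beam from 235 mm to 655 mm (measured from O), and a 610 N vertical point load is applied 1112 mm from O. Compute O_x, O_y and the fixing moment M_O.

Resultant of the distributed load: 1.4 × 420 = 588 N at 445 mm from O.
ΣF_x = 0: O_x = 0.
ΣF_y = 0: O_y − 1.4·420 − 610 = 0 → O_y = 1198 N.
ΣM about O: M_O − (1.4·420)·445 − 610·1112 = 0 → M_O = 940000 N·mm.

O_x = 0, O_y = 1198 N, M_O = 940000 N·mm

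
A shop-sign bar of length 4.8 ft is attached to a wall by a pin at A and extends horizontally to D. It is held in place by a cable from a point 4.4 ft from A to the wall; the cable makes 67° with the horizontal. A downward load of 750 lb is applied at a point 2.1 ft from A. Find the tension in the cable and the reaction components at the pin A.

ΣM about A: T·sin67°·4.4 − 750·2.1 = 0 → T = 1575/(4.4·0.920505) = 388.868 ≈ 388.9 lb.
ΣF_x = 0: A_x − T·cos67° = 0 → A_x = 388.868 × 0.390731 = 151.9 lb.
ΣF_y = 0: A_y + T·sin67° − 750 = 0 → A_y = 750 − 388.868 × 0.920505 = 392.0 lb.

T = 388.9 lb, A_x = 151.9 lb, A_y = 392.0 lb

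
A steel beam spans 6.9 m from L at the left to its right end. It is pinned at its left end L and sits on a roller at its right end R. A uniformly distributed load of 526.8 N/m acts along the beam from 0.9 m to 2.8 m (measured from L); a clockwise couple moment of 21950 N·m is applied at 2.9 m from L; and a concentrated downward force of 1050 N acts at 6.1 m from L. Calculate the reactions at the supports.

L_x = 0, L_y = -2327 N, R_y = 4378 N

Resultant of the distributed load: 526.8 × 1.9 = 1000.92 N at 1.85 m from L.
Moments about L: R_y·6.9 − (526.8·1.9)·1.85 − 21950 − 1050·6.1 = 0 → R_y = 30206.702/6.9 = 4377.78 ≈ 4378 N.
ΣF_y = 0: L_y + 4377.78 − 526.8·1.9 − 1050 = 0 → L_y = -2327 N.
ΣF_x = 0: no horizontal applied forces, so L_x = 0.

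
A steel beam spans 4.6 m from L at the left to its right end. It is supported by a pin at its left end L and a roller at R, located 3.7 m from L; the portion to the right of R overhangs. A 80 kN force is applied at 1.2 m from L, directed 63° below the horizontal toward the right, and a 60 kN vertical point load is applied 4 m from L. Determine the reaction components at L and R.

L_x = -36.32 kN, L_y = 43.30 kN, R_y = 87.98 kN

Taking moments about L: R_y·3.7 − 80·sin63°·1.2 − 60·4 = 0 → R_y = 325.537/3.7 = 87.983 ≈ 87.98 kN.
ΣF_y = 0: L_y + 87.983 − 80·sin63° − 60 = 0 → L_y = 43.30 kN.
ΣF_x = 0: L_x + 80·cos63° = 0 → L_x = -36.32 kN.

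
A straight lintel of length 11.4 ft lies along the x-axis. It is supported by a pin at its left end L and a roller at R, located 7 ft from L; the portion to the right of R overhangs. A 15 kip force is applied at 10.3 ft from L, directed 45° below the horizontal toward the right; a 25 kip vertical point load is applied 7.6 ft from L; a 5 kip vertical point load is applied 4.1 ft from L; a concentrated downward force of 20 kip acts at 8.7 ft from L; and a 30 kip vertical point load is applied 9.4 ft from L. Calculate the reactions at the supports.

L_x = -10.61 kip, L_y = -20.21 kip, R_y = 110.8 kip

Moments about L: R_y·7 − 15·sin45°·10.3 − 25·7.6 − 5·4.1 − 20·8.7 − 30·9.4 = 0 → R_y = 775.748/7 = 110.821 ≈ 110.8 kip.
ΣF_y = 0: L_y + 110.821 − 15·sin45° − 25 − 5 − 20 − 30 = 0 → L_y = -20.21 kip.
ΣF_x = 0: L_x + 15·cos45° = 0 → L_x = -10.61 kip.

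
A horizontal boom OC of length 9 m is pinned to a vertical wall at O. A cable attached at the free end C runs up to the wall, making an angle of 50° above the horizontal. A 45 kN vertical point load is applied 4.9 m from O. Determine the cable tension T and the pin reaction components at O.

ΣM about O: T·sin50°·9 − 45·4.9 = 0 → T = 220.5/(9·0.766044) = 31.9825 ≈ 31.98 kN.
ΣF_x = 0: O_x − T·cos50° = 0 → O_x = 31.9825 × 0.642788 = 20.56 kN.
ΣF_y = 0: O_y + T·sin50° − 45 = 0 → O_y = 45 − 31.9825 × 0.766044 = 20.50 kN.

T = 31.98 kN, O_x = 20.56 kN, O_y = 20.50 kN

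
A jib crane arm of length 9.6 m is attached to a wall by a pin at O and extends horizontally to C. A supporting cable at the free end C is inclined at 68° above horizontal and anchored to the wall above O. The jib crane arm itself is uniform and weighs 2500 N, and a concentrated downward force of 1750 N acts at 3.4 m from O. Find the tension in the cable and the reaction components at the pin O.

ΣM about O: T·sin68°·9.6 − 2500·4.8 − 1750·3.4 = 0 → T = 17950/(9.6·0.927184) = 2016.63 ≈ 2017 N.
ΣF_x = 0: O_x − T·cos68° = 0 → O_x = 2016.63 × 0.374607 = 755.4 N.
ΣF_y = 0: O_y + T·sin68° − 2500 − 1750 = 0 → O_y = 4250 − 2016.63 × 0.927184 = 2380 N.

T = 2017 N, O_x = 755.4 N, O_y = 2380 N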